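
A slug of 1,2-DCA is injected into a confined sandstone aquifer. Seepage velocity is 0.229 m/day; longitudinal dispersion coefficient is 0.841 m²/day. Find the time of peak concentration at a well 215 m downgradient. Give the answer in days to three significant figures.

923 days

For the 1D instantaneous-source solution, setting ∂C/∂t = 0 at fixed x gives v²t² + 2Dt − x² = 0, so t = (√(D² + v²x²) − D)/v².
√(D² + v²x²) = √(0.841² + 0.229² × 215²) = 49.24; v² = 0.052441.
t = (49.24 − 0.841)/0.052441 = 923 days (vs. the pure-advection estimate x/v = 939 d).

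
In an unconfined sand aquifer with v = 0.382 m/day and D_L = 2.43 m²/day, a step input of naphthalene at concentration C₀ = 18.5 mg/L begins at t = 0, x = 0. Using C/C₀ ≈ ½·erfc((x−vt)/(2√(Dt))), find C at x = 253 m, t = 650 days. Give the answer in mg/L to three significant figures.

8.63 mg/L

For a continuous step input, C/C₀ ≈ ½·erfc((x−vt)/(2√(Dt))).
vt = 0.382 × 650 = 248.3 m and 2√(Dt) = 2√(2.43 × 650) = 79.49 m.
Argument (x−vt)/(2√(Dt)) = (253 − 248.3)/79.49 = 0.05913; ½·erfc(0.05913) = 0.4667.
C = 18.5 × 0.4667 = 8.63 mg/L.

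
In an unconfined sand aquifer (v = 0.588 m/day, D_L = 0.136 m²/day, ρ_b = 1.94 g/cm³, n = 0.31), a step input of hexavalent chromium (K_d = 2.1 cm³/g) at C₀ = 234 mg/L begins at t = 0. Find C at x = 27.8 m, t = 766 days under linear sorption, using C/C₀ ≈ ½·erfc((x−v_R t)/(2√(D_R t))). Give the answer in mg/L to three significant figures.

200 mg/L

Retardation factor R = 1 + ρ_b·K_d/n = 1 + 1.94 × 2.1/0.31 = 14.14.
Sorption retards both mechanisms: v_R = v/R = 0.04158 m/day, D_R = D/R = 0.009618 m²/day.
v_R·t = 0.04158 × 766 = 31.85028 m; 2√(D_R t) = 5.429 m; argument = (27.8 − 31.85028)/5.429 = -0.7460.
C = C₀ × ½·erfc(-0.7460) = 234 × 0.8543 = 200 mg/L.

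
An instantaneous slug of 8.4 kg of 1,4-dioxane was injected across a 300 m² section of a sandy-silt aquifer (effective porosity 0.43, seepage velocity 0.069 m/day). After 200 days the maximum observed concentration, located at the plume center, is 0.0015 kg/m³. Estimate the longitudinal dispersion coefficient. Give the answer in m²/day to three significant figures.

0.750 m²/day

At the plume center C_max = M/(n_e·A·√(4πDt)), so D = M²/(4πt·(n_e·A·C_max)²).
n_e·A·C_max = 0.43 × 300 × 0.0015 = 0.1935 kg/m.
D = 8.4²/(4π × 200 × 0.1935²) = 0.750 m²/day.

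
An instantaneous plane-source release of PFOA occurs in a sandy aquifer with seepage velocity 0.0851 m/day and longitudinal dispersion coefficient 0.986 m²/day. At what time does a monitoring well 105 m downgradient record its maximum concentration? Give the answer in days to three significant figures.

1110 days

For the 1D instantaneous-source solution, setting ∂C/∂t = 0 at fixed x gives v²t² + 2Dt − x² = 0, so t = (√(D² + v²x²) − D)/v².
√(D² + v²x²) = √(0.986² + 0.0851² × 105²) = 8.990; v² = 0.00724201.
t = (8.990 − 0.986)/0.00724201 = 1110 days (vs. the pure-advection estimate x/v = 1230 d).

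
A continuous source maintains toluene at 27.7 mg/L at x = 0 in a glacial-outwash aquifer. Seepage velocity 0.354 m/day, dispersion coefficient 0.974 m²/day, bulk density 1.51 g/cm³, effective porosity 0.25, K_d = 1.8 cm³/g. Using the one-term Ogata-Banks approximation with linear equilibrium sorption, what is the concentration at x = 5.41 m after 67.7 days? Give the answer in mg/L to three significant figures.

4.28 mg/L

Retardation factor R = 1 + ρ_b·K_d/n = 1 + 1.51 × 1.8/0.25 = 11.87.
Sorption retards both mechanisms: v_R = v/R = 0.02982 m/day, D_R = D/R = 0.08206 m²/day.
v_R·t = 0.02982 × 67.7 = 2.018814 m; 2√(D_R t) = 4.714 m; argument = (5.41 − 2.018814)/4.714 = 0.7194.
C = C₀ × ½·erfc(0.7194) = 27.7 × 0.1545 = 4.28 mg/L.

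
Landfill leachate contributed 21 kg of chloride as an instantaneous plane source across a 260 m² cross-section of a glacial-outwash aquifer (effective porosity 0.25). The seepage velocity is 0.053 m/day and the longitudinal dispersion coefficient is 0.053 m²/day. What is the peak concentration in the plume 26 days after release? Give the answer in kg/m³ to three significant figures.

The peak of an instantaneous 1D plume sits at x = vt; there the Gaussian factor is 1 and C_max = M/(n_e·A·√(4πDt)), where n_e·A is the pore area the mass is dissolved in.
√(4πDt) = √(4π × 0.053 × 26) = 4.161 m, so C_max = 21/(0.25 × 260 × 4.161) = 0.0776 kg/m³.

0.0776 kg/m³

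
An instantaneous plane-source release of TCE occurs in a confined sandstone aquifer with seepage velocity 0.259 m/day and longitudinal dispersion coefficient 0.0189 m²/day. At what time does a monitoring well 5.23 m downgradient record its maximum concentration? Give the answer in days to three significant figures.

19.9 days

For the 1D instantaneous-source solution, setting ∂C/∂t = 0 at fixed x gives v²t² + 2Dt − x² = 0, so t = (√(D² + v²x²) − D)/v².
√(D² + v²x²) = √(0.0189² + 0.259² × 5.23²) = 1.355; v² = 0.067081.
t = (1.355 − 0.0189)/0.067081 = 19.9 days (vs. the pure-advection estimate x/v = 20.2 d).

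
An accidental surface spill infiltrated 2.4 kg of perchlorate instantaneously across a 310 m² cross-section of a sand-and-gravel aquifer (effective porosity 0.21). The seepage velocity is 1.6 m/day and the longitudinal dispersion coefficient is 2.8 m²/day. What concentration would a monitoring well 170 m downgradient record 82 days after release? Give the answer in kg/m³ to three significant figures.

0.000133 kg/m³

For an instantaneous plane source, C(x,t) = M/(n_e·A·√(4πDt)) · exp(−(x−vt)²/(4Dt)), with n_e·A the pore (flow) area.
Plume center vt = 1.6 × 82 = 131.2 m, so the well at 170 m is 38.8 m downgradient of the peak.
√(4πDt) = 53.71 m, giving peak height M/(n_e·A·√(4πDt)) = 2.4/(0.21 × 310 × 53.71) = 0.0006864 kg/m³.
(x−vt)²/(4Dt) = (38.8)²/(4 × 2.8 × 82) = 1.639; exp(−1.639) = 0.1942.
C = 0.0006864 × 0.1942 = 0.000133 kg/m³.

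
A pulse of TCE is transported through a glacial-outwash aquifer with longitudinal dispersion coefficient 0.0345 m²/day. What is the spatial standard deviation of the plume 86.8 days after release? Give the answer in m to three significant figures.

Dispersive spreading gives a Gaussian with σ² = 2Dt; advection only shifts the center.
σ = √(2 × 0.0345 × 86.8) = 2.45 m.

2.45 m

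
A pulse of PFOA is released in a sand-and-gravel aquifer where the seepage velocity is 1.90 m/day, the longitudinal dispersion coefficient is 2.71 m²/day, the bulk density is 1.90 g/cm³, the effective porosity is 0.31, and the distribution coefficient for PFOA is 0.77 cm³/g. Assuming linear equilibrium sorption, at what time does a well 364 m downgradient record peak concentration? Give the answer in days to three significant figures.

Retardation factor R = 1 + ρ_b·K_d/n = 1 + 1.90 × 0.77/0.31 = 5.719.
Sorption retards both mechanisms: v_R = v/R = 0.3322 m/day, D_R = D/R = 0.4739 m²/day.
Peak time from v_R²t² + 2D_R t − x² = 0: t = (√(D_R² + v_R²x²) − D_R)/v_R².
√(D_R² + v_R²x²) = √(0.4739² + 0.3322² × 364²) = 120.9; v_R² = 0.1104.
t = (120.9 − 0.4739)/0.1104 = 1090 days.

1090 days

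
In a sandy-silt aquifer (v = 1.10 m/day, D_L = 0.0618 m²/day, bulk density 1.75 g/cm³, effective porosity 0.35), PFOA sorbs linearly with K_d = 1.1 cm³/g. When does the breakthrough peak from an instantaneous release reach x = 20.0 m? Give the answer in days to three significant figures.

Retardation factor R = 1 + ρ_b·K_d/n = 1 + 1.75 × 1.1/0.35 = 6.500.
Sorption retards both mechanisms: v_R = v/R = 0.1692 m/day, D_R = D/R = 0.009508 m²/day.
Peak time from v_R²t² + 2D_R t − x² = 0: t = (√(D_R² + v_R²x²) − D_R)/v_R².
√(D_R² + v_R²x²) = √(0.009508² + 0.1692² × 20.0²) = 3.384; v_R² = 0.02863.
t = (3.384 − 0.009508)/0.02863 = 118 days.

118 days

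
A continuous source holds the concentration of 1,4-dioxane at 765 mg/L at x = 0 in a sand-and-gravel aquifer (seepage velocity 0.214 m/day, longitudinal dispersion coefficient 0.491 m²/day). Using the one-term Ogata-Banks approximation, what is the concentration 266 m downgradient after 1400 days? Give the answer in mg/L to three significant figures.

625 mg/L

For a continuous step input, C/C₀ ≈ ½·erfc((x−vt)/(2√(Dt))).
vt = 0.214 × 1400 = 299.6 m and 2√(Dt) = 2√(0.491 × 1400) = 52.44 m.
Argument (x−vt)/(2√(Dt)) = (266 − 299.6)/52.44 = -0.6407; ½·erfc(-0.6407) = 0.8176.
C = 765 × 0.8176 = 625 mg/L.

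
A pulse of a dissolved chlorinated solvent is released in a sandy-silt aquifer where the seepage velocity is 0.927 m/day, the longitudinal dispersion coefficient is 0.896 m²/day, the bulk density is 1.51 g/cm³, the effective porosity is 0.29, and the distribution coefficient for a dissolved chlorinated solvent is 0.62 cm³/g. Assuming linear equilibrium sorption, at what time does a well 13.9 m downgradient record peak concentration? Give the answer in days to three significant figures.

Retardation factor R = 1 + ρ_b·K_d/n = 1 + 1.51 × 0.62/0.29 = 4.228.
Sorption retards both mechanisms: v_R = v/R = 0.2193 m/day, D_R = D/R = 0.2119 m²/day.
Peak time from v_R²t² + 2D_R t − x² = 0: t = (√(D_R² + v_R²x²) − D_R)/v_R².
√(D_R² + v_R²x²) = √(0.2119² + 0.2193² × 13.9²) = 3.056; v_R² = 0.04809.
t = (3.056 − 0.2119)/0.04809 = 59.1 days.

59.1 days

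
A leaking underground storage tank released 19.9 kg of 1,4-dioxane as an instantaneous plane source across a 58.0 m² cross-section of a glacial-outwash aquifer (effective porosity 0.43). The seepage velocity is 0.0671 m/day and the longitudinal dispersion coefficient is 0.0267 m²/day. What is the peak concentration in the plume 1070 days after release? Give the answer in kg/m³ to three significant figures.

0.0421 kg/m³

The peak of an instantaneous 1D plume sits at x = vt; there the Gaussian factor is 1 and C_max = M/(n_e·A·√(4πDt)), where n_e·A is the pore area the mass is dissolved in.
√(4πDt) = √(4π × 0.0267 × 1070) = 18.95 m, so C_max = 19.9/(0.43 × 58.0 × 18.95) = 0.0421 kg/m³.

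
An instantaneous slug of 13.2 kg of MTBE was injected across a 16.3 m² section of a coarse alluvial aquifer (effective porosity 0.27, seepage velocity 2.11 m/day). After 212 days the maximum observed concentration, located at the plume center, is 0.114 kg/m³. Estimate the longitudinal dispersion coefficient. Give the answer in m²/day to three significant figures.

At the plume center C_max = M/(n_e·A·√(4πDt)), so D = M²/(4πt·(n_e·A·C_max)²).
n_e·A·C_max = 0.27 × 16.3 × 0.114 = 0.5017 kg/m.
D = 13.2²/(4π × 212 × 0.5017²) = 0.260 m²/day.

0.260 m²/day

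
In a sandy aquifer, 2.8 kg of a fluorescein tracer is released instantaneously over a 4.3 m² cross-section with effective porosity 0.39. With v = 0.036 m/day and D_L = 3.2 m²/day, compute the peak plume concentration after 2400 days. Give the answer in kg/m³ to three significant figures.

The peak of an instantaneous 1D plume sits at x = vt; there the Gaussian factor is 1 and C_max = M/(n_e·A·√(4πDt)), where n_e·A is the pore area the mass is dissolved in.
√(4πDt) = √(4π × 3.2 × 2400) = 310.7 m, so C_max = 2.8/(0.39 × 4.3 × 310.7) = 0.00537 kg/m³.

0.00537 kg/m³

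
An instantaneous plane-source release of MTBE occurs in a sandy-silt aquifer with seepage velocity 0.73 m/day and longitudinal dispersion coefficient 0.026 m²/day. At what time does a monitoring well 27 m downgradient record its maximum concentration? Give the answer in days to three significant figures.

36.9 days

For the 1D instantaneous-source solution, setting ∂C/∂t = 0 at fixed x gives v²t² + 2Dt − x² = 0, so t = (√(D² + v²x²) − D)/v².
√(D² + v²x²) = √(0.026² + 0.73² × 27²) = 19.71; v² = 0.5329.
t = (19.71 − 0.026)/0.5329 = 36.9 days (vs. the pure-advection estimate x/v = 37.0 d).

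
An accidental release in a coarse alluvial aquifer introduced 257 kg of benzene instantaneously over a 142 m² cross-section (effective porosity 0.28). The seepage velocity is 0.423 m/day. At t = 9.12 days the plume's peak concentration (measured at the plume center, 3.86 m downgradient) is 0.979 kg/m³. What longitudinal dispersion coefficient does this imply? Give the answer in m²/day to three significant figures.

At the plume center C_max = M/(n_e·A·√(4πDt)), so D = M²/(4πt·(n_e·A·C_max)²).
n_e·A·C_max = 0.28 × 142 × 0.979 = 38.93 kg/m.
D = 257²/(4π × 9.12 × 38.93²) = 0.380 m²/day.

0.380 m²/day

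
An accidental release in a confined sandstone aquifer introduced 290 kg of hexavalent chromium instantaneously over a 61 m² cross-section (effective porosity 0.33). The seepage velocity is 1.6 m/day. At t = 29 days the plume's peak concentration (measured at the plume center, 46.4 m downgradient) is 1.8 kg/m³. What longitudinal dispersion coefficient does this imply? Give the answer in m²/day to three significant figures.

0.176 m²/day

At the plume center C_max = M/(n_e·A·√(4πDt)), so D = M²/(4πt·(n_e·A·C_max)²).
n_e·A·C_max = 0.33 × 61 × 1.8 = 36.23 kg/m.
D = 290²/(4π × 29 × 36.23²) = 0.176 m²/day.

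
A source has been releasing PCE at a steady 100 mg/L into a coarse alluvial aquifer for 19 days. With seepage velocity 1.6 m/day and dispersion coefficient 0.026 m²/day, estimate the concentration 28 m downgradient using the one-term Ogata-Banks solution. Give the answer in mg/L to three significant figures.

For a continuous step input, C/C₀ ≈ ½·erfc((x−vt)/(2√(Dt))).
vt = 1.6 × 19 = 30.4 m and 2√(Dt) = 2√(0.026 × 19) = 1.406 m.
Argument (x−vt)/(2√(Dt)) = (28 − 30.4)/1.406 = -1.707; ½·erfc(-1.707) = 0.9921.
C = 100 × 0.9921 = 99.2 mg/L.

99.2 mg/L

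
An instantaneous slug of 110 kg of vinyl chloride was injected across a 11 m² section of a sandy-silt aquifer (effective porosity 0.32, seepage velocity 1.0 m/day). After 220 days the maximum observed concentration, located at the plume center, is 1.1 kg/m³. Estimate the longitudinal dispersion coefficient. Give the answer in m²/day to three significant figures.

0.292 m²/day

At the plume center C_max = M/(n_e·A·√(4πDt)), so D = M²/(4πt·(n_e·A·C_max)²).
n_e·A·C_max = 0.32 × 11 × 1.1 = 3.872 kg/m.
D = 110²/(4π × 220 × 3.872²) = 0.292 m²/day.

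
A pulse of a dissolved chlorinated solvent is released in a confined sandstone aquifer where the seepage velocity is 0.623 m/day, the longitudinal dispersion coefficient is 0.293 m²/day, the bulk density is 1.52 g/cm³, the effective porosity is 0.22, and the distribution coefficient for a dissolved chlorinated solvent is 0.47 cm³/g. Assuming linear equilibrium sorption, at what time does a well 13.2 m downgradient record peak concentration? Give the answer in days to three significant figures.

Retardation factor R = 1 + ρ_b·K_d/n = 1 + 1.52 × 0.47/0.22 = 4.247.
Sorption retards both mechanisms: v_R = v/R = 0.1467 m/day, D_R = D/R = 0.06899 m²/day.
Peak time from v_R²t² + 2D_R t − x² = 0: t = (√(D_R² + v_R²x²) − D_R)/v_R².
√(D_R² + v_R²x²) = √(0.06899² + 0.1467² × 13.2²) = 1.938; v_R² = 0.02152.
t = (1.938 − 0.06899)/0.02152 = 86.8 days.

86.8 days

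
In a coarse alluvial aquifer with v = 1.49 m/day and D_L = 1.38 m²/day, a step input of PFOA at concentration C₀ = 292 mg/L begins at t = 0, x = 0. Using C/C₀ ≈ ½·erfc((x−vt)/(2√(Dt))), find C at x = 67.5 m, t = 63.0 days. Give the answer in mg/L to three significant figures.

285 mg/L

For a continuous step input, C/C₀ ≈ ½·erfc((x−vt)/(2√(Dt))).
vt = 1.49 × 63.0 = 93.87 m and 2√(Dt) = 2√(1.38 × 63.0) = 18.65 m.
Argument (x−vt)/(2√(Dt)) = (67.5 − 93.87)/18.65 = -1.414; ½·erfc(-1.414) = 0.9772.
C = 292 × 0.9772 = 285 mg/L.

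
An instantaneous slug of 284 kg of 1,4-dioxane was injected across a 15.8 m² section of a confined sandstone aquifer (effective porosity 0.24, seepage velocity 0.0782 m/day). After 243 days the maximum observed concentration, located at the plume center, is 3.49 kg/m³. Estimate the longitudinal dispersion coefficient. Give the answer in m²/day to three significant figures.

0.151 m²/day

At the plume center C_max = M/(n_e·A·√(4πDt)), so D = M²/(4πt·(n_e·A·C_max)²).
n_e·A·C_max = 0.24 × 15.8 × 3.49 = 13.23 kg/m.
D = 284²/(4π × 243 × 13.23²) = 0.151 m²/day.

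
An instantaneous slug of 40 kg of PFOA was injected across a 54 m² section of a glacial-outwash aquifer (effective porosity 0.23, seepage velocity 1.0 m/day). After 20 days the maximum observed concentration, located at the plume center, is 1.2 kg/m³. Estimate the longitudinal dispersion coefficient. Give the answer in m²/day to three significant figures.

At the plume center C_max = M/(n_e·A·√(4πDt)), so D = M²/(4πt·(n_e·A·C_max)²).
n_e·A·C_max = 0.23 × 54 × 1.2 = 14.90 kg/m.
D = 40²/(4π × 20 × 14.90²) = 0.0287 m²/day.

0.0287 m²/day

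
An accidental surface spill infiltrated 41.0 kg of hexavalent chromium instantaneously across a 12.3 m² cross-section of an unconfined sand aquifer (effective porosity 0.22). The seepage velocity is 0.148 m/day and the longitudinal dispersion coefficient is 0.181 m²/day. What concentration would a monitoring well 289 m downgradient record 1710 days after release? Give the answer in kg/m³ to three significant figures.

For an instantaneous plane source, C(x,t) = M/(n_e·A·√(4πDt)) · exp(−(x−vt)²/(4Dt)), with n_e·A the pore (flow) area.
Plume center vt = 0.148 × 1710 = 253.08 m, so the well at 289 m is 35.92 m downgradient of the peak.
√(4πDt) = 62.37 m, giving peak height M/(n_e·A·√(4πDt)) = 41.0/(0.22 × 12.3 × 62.37) = 0.2429 kg/m³.
(x−vt)²/(4Dt) = (35.92)²/(4 × 0.181 × 1710) = 1.042; exp(−1.042) = 0.3527.
C = 0.2429 × 0.3527 = 0.0857 kg/m³.

0.0857 kg/m³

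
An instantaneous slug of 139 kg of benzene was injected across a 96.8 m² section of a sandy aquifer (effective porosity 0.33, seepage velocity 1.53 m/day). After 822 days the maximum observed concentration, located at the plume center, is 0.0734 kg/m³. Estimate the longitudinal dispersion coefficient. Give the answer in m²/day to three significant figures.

0.340 m²/day

At the plume center C_max = M/(n_e·A·√(4πDt)), so D = M²/(4πt·(n_e·A·C_max)²).
n_e·A·C_max = 0.33 × 96.8 × 0.0734 = 2.345 kg/m.
D = 139²/(4π × 822 × 2.345²) = 0.340 m²/day.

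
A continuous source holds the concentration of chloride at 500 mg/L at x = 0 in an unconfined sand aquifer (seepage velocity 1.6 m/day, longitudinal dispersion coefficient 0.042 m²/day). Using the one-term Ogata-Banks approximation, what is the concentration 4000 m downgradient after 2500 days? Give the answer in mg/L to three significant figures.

250 mg/L

For a continuous step input, C/C₀ ≈ ½·erfc((x−vt)/(2√(Dt))).
vt = 1.6 × 2500 = 4000 m and 2√(Dt) = 2√(0.042 × 2500) = 20.49 m.
Argument (x−vt)/(2√(Dt)) = (4000 − 4000)/20.49 = 0; ½·erfc(0) = 0.5000.
C = 500 × 0.5000 = 250 mg/L.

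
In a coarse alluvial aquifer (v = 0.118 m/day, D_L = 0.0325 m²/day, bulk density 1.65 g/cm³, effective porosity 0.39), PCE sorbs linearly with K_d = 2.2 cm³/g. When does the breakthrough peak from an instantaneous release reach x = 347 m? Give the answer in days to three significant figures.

30300 days

Retardation factor R = 1 + ρ_b·K_d/n = 1 + 1.65 × 2.2/0.39 = 10.31.
Sorption retards both mechanisms: v_R = v/R = 0.01145 m/day, D_R = D/R = 0.003152 m²/day.
Peak time from v_R²t² + 2D_R t − x² = 0: t = (√(D_R² + v_R²x²) − D_R)/v_R².
√(D_R² + v_R²x²) = √(0.003152² + 0.01145² × 347²) = 3.973; v_R² = 0.0001311.
t = (3.973 − 0.003152)/0.0001311 = 30300 days.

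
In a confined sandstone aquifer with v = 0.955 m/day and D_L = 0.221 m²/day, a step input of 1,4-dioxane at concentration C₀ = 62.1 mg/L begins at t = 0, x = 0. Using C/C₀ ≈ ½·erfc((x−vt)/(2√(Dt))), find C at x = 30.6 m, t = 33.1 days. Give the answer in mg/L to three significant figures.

For a continuous step input, C/C₀ ≈ ½·erfc((x−vt)/(2√(Dt))).
vt = 0.955 × 33.1 = 31.6105 m and 2√(Dt) = 2√(0.221 × 33.1) = 5.409 m.
Argument (x−vt)/(2√(Dt)) = (30.6 − 31.6105)/5.409 = -0.1868; ½·erfc(-0.1868) = 0.6042.
C = 62.1 × 0.6042 = 37.5 mg/L.

37.5 mg/L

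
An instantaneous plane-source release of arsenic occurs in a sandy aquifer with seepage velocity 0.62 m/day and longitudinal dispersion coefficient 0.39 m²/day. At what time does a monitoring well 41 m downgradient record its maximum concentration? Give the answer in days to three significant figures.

65.1 days

For the 1D instantaneous-source solution, setting ∂C/∂t = 0 at fixed x gives v²t² + 2Dt − x² = 0, so t = (√(D² + v²x²) − D)/v².
√(D² + v²x²) = √(0.39² + 0.62² × 41²) = 25.42; v² = 0.3844.
t = (25.42 − 0.39)/0.3844 = 65.1 days (vs. the pure-advection estimate x/v = 66.1 d).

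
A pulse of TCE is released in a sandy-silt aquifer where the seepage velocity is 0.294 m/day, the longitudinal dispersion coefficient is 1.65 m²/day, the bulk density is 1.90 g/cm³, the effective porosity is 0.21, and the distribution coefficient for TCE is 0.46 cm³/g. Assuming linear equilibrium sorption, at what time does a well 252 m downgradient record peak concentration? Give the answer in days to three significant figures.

4330 days

Retardation factor R = 1 + ρ_b·K_d/n = 1 + 1.90 × 0.46/0.21 = 5.162.
Sorption retards both mechanisms: v_R = v/R = 0.05695 m/day, D_R = D/R = 0.3196 m²/day.
Peak time from v_R²t² + 2D_R t − x² = 0: t = (√(D_R² + v_R²x²) − D_R)/v_R².
√(D_R² + v_R²x²) = √(0.3196² + 0.05695² × 252²) = 14.35; v_R² = 0.003243.
t = (14.35 − 0.3196)/0.003243 = 4330 days.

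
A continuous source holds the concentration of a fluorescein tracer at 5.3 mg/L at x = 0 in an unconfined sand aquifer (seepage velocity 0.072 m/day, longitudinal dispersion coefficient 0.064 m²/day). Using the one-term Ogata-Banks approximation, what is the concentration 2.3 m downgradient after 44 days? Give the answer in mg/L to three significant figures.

3.41 mg/L

For a continuous step input, C/C₀ ≈ ½·erfc((x−vt)/(2√(Dt))).
vt = 0.072 × 44 = 3.168 m and 2√(Dt) = 2√(0.064 × 44) = 3.356 m.
Argument (x−vt)/(2√(Dt)) = (2.3 − 3.168)/3.356 = -0.2586; ½·erfc(-0.2586) = 0.6427.
C = 5.3 × 0.6427 = 3.41 mg/L.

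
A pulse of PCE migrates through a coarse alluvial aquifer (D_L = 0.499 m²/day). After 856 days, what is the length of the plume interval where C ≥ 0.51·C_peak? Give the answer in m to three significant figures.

The plume is Gaussian with σ = √(2Dt) = √(2 × 0.499 × 856) = 29.23 m.
C/C_peak = exp(−Δx²/(2σ²)) = 0.51 ⇒ Δx = σ·√(−2 ln 0.51) = 29.23 × 1.160 = 33.91 m.
Width = 2Δx = 67.8 m.

67.8 m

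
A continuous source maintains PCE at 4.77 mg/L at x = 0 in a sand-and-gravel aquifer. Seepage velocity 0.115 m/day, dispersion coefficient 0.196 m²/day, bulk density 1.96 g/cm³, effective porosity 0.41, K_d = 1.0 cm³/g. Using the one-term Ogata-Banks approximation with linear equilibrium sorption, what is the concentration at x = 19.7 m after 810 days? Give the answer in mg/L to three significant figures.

Retardation factor R = 1 + ρ_b·K_d/n = 1 + 1.96 × 1.0/0.41 = 5.780.
Sorption retards both mechanisms: v_R = v/R = 0.01990 m/day, D_R = D/R = 0.03391 m²/day.
v_R·t = 0.01990 × 810 = 16.119 m; 2√(D_R t) = 10.48 m; argument = (19.7 − 16.119)/10.48 = 0.3417.
C = C₀ × ½·erfc(0.3417) = 4.77 × 0.3145 = 1.50 mg/L.

1.50 mg/L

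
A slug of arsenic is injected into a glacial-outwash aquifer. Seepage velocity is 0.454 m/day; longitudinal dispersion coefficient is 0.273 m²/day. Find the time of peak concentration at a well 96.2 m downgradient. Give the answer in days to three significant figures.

211 days

For the 1D instantaneous-source solution, setting ∂C/∂t = 0 at fixed x gives v²t² + 2Dt − x² = 0, so t = (√(D² + v²x²) − D)/v².
√(D² + v²x²) = √(0.273² + 0.454² × 96.2²) = 43.68; v² = 0.206116.
t = (43.68 − 0.273)/0.206116 = 211 days (vs. the pure-advection estimate x/v = 212 d).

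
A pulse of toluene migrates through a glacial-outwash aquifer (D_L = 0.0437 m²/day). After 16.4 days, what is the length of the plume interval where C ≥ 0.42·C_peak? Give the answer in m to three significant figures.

The plume is Gaussian with σ = √(2Dt) = √(2 × 0.0437 × 16.4) = 1.197 m.
C/C_peak = exp(−Δx²/(2σ²)) = 0.42 ⇒ Δx = σ·√(−2 ln 0.42) = 1.197 × 1.317 = 1.576 m.
Width = 2Δx = 3.15 m.

3.15 m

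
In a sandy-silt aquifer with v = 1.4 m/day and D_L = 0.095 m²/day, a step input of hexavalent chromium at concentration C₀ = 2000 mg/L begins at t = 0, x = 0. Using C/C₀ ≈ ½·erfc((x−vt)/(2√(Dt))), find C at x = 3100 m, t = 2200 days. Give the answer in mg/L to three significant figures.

328 mg/L

For a continuous step input, C/C₀ ≈ ½·erfc((x−vt)/(2√(Dt))).
vt = 1.4 × 2200 = 3080 m and 2√(Dt) = 2√(0.095 × 2200) = 28.91 m.
Argument (x−vt)/(2√(Dt)) = (3100 − 3080)/28.91 = 0.6918; ½·erfc(0.6918) = 0.1639.
C = 2000 × 0.1639 = 328 mg/L.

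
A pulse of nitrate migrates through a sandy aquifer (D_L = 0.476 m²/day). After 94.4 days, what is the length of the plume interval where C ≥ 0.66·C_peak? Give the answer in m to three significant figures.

17.3 m

The plume is Gaussian with σ = √(2Dt) = √(2 × 0.476 × 94.4) = 9.480 m.
C/C_peak = exp(−Δx²/(2σ²)) = 0.66 ⇒ Δx = σ·√(−2 ln 0.66) = 9.480 × 0.9116 = 8.642 m.
Width = 2Δx = 17.3 m.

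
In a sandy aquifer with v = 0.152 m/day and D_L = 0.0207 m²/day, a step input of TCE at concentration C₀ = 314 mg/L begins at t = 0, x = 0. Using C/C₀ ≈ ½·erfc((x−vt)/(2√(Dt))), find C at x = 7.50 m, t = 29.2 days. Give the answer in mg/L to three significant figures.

For a continuous step input, C/C₀ ≈ ½·erfc((x−vt)/(2√(Dt))).
vt = 0.152 × 29.2 = 4.4384 m and 2√(Dt) = 2√(0.0207 × 29.2) = 1.555 m.
Argument (x−vt)/(2√(Dt)) = (7.50 − 4.4384)/1.555 = 1.969; ½·erfc(1.969) = 0.002680.
C = 314 × 0.002680 = 0.842 mg/L.

0.842 mg/L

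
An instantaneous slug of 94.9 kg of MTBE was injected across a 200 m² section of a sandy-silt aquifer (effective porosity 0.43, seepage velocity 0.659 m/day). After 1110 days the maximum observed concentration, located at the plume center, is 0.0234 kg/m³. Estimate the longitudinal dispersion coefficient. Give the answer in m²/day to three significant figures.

At the plume center C_max = M/(n_e·A·√(4πDt)), so D = M²/(4πt·(n_e·A·C_max)²).
n_e·A·C_max = 0.43 × 200 × 0.0234 = 2.012 kg/m.
D = 94.9²/(4π × 1110 × 2.012²) = 0.159 m²/day.

0.159 m²/day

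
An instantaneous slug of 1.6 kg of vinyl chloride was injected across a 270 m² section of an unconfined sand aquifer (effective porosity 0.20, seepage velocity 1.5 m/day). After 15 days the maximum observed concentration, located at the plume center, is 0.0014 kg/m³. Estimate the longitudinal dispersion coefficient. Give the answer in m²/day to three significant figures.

2.38 m²/day

At the plume center C_max = M/(n_e·A·√(4πDt)), so D = M²/(4πt·(n_e·A·C_max)²).
n_e·A·C_max = 0.20 × 270 × 0.0014 = 0.07560 kg/m.
D = 1.6²/(4π × 15 × 0.07560²) = 2.38 m²/day.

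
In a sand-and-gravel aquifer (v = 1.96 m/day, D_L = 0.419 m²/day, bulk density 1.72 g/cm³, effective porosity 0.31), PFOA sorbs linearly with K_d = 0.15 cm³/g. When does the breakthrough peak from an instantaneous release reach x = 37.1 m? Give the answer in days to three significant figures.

34.5 days

Retardation factor R = 1 + ρ_b·K_d/n = 1 + 1.72 × 0.15/0.31 = 1.832.
Sorption retards both mechanisms: v_R = v/R = 1.070 m/day, D_R = D/R = 0.2287 m²/day.
Peak time from v_R²t² + 2D_R t − x² = 0: t = (√(D_R² + v_R²x²) − D_R)/v_R².
√(D_R² + v_R²x²) = √(0.2287² + 1.070² × 37.1²) = 39.70; v_R² = 1.145.
t = (39.70 − 0.2287)/1.145 = 34.5 days.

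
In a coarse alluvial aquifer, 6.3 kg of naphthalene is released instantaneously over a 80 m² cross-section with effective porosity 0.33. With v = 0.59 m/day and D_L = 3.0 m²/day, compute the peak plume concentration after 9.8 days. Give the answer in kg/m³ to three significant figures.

0.0124 kg/m³

The peak of an instantaneous 1D plume sits at x = vt; there the Gaussian factor is 1 and C_max = M/(n_e·A·√(4πDt)), where n_e·A is the pore area the mass is dissolved in.
√(4πDt) = √(4π × 3.0 × 9.8) = 19.22 m, so C_max = 6.3/(0.33 × 80 × 19.22) = 0.0124 kg/m³.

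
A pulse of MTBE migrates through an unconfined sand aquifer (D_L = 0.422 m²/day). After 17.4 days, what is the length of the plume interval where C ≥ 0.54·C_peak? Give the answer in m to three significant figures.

The plume is Gaussian with σ = √(2Dt) = √(2 × 0.422 × 17.4) = 3.832 m.
C/C_peak = exp(−Δx²/(2σ²)) = 0.54 ⇒ Δx = σ·√(−2 ln 0.54) = 3.832 × 1.110 = 4.254 m.
Width = 2Δx = 8.51 m.

8.51 m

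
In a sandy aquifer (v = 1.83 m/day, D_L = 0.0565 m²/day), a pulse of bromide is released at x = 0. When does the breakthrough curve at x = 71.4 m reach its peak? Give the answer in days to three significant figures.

39.0 days

For the 1D instantaneous-source solution, setting ∂C/∂t = 0 at fixed x gives v²t² + 2Dt − x² = 0, so t = (√(D² + v²x²) − D)/v².
√(D² + v²x²) = √(0.0565² + 1.83² × 71.4²) = 130.7; v² = 3.3489.
t = (130.7 − 0.0565)/3.3489 = 39.0 days (vs. the pure-advection estimate x/v = 39.0 d).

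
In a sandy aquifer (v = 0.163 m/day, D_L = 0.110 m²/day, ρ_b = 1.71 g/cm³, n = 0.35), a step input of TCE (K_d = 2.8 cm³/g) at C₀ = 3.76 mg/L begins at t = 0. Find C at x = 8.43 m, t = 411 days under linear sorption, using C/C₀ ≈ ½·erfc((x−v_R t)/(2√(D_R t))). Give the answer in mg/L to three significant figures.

Retardation factor R = 1 + ρ_b·K_d/n = 1 + 1.71 × 2.8/0.35 = 14.68.
Sorption retards both mechanisms: v_R = v/R = 0.01110 m/day, D_R = D/R = 0.007493 m²/day.
v_R·t = 0.01110 × 411 = 4.5621 m; 2√(D_R t) = 3.510 m; argument = (8.43 − 4.5621)/3.510 = 1.102.
C = C₀ × ½·erfc(1.102) = 3.76 × 0.05956 = 0.224 mg/L.

0.224 mg/L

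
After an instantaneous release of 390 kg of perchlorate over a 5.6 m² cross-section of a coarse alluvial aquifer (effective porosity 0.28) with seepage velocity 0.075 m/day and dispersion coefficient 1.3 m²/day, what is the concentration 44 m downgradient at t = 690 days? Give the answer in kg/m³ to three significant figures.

2.30 kg/m³

For an instantaneous plane source, C(x,t) = M/(n_e·A·√(4πDt)) · exp(−(x−vt)²/(4Dt)), with n_e·A the pore (flow) area.
Plume center vt = 0.075 × 690 = 51.75 m, so the well at 44 m is 7.75 m upgradient of the peak.
√(4πDt) = 106.2 m, giving peak height M/(n_e·A·√(4πDt)) = 390/(0.28 × 5.6 × 106.2) = 2.342 kg/m³.
(x−vt)²/(4Dt) = (-7.75)²/(4 × 1.3 × 690) = 0.01674; exp(−0.01674) = 0.9834.
C = 2.342 × 0.9834 = 2.30 kg/m³.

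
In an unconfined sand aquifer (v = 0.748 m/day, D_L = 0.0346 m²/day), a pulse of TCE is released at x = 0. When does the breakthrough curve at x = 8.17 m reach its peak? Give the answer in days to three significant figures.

10.9 days

For the 1D instantaneous-source solution, setting ∂C/∂t = 0 at fixed x gives v²t² + 2Dt − x² = 0, so t = (√(D² + v²x²) − D)/v².
√(D² + v²x²) = √(0.0346² + 0.748² × 8.17²) = 6.111; v² = 0.559504.
t = (6.111 − 0.0346)/0.559504 = 10.9 days (vs. the pure-advection estimate x/v = 10.9 d).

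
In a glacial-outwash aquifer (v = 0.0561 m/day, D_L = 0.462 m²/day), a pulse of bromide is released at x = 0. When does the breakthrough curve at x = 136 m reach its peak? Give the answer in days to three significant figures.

2280 days

For the 1D instantaneous-source solution, setting ∂C/∂t = 0 at fixed x gives v²t² + 2Dt − x² = 0, so t = (√(D² + v²x²) − D)/v².
√(D² + v²x²) = √(0.462² + 0.0561² × 136²) = 7.644; v² = 0.00314721.
t = (7.644 − 0.462)/0.00314721 = 2280 days (vs. the pure-advection estimate x/v = 2420 d).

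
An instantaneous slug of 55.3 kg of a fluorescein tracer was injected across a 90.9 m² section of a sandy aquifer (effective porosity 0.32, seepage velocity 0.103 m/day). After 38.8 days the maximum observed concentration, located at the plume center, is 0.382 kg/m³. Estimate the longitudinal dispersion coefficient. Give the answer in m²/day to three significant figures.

0.0508 m²/day

At the plume center C_max = M/(n_e·A·√(4πDt)), so D = M²/(4πt·(n_e·A·C_max)²).
n_e·A·C_max = 0.32 × 90.9 × 0.382 = 11.11 kg/m.
D = 55.3²/(4π × 38.8 × 11.11²) = 0.0508 m²/day.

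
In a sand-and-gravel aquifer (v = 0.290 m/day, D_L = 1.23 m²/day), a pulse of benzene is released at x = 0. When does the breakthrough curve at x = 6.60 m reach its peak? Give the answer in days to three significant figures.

12.4 days

For the 1D instantaneous-source solution, setting ∂C/∂t = 0 at fixed x gives v²t² + 2Dt − x² = 0, so t = (√(D² + v²x²) − D)/v².
√(D² + v²x²) = √(1.23² + 0.290² × 6.60²) = 2.275; v² = 0.0841.
t = (2.275 − 1.23)/0.0841 = 12.4 days (vs. the pure-advection estimate x/v = 22.8 d).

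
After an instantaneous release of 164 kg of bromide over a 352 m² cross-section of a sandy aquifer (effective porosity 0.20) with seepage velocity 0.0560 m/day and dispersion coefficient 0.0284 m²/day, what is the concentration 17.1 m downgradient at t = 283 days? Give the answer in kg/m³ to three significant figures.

For an instantaneous plane source, C(x,t) = M/(n_e·A·√(4πDt)) · exp(−(x−vt)²/(4Dt)), with n_e·A the pore (flow) area.
Plume center vt = 0.0560 × 283 = 15.848 m, so the well at 17.1 m is 1.252 m downgradient of the peak.
√(4πDt) = 10.05 m, giving peak height M/(n_e·A·√(4πDt)) = 164/(0.20 × 352 × 10.05) = 0.2318 kg/m³.
(x−vt)²/(4Dt) = (1.252)²/(4 × 0.0284 × 283) = 0.04876; exp(−0.04876) = 0.9524.
C = 0.2318 × 0.9524 = 0.221 kg/m³.

0.221 kg/m³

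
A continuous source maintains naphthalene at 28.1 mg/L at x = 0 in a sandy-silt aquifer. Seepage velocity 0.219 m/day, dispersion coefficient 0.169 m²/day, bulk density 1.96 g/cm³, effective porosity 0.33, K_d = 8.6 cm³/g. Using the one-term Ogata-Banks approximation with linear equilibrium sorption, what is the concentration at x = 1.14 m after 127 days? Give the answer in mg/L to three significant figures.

Retardation factor R = 1 + ρ_b·K_d/n = 1 + 1.96 × 8.6/0.33 = 52.08.
Sorption retards both mechanisms: v_R = v/R = 0.004205 m/day, D_R = D/R = 0.003245 m²/day.
v_R·t = 0.004205 × 127 = 0.534035 m; 2√(D_R t) = 1.284 m; argument = (1.14 − 0.534035)/1.284 = 0.4719.
C = C₀ × ½·erfc(0.4719) = 28.1 × 0.2523 = 7.09 mg/L.

7.09 mg/L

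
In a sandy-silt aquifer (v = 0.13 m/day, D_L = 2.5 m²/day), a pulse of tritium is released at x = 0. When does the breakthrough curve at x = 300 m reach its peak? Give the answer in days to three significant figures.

For the 1D instantaneous-source solution, setting ∂C/∂t = 0 at fixed x gives v²t² + 2Dt − x² = 0, so t = (√(D² + v²x²) − D)/v².
√(D² + v²x²) = √(2.5² + 0.13² × 300²) = 39.08; v² = 0.0169.
t = (39.08 − 2.5)/0.0169 = 2160 days (vs. the pure-advection estimate x/v = 2310 d).

2160 days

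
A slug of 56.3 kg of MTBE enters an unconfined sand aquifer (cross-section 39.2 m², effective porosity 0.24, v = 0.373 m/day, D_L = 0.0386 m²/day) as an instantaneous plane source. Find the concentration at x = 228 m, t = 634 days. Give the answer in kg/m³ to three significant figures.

For an instantaneous plane source, C(x,t) = M/(n_e·A·√(4πDt)) · exp(−(x−vt)²/(4Dt)), with n_e·A the pore (flow) area.
Plume center vt = 0.373 × 634 = 236.482 m, so the well at 228 m is 8.482 m upgradient of the peak.
√(4πDt) = 17.54 m, giving peak height M/(n_e·A·√(4πDt)) = 56.3/(0.24 × 39.2 × 17.54) = 0.3412 kg/m³.
(x−vt)²/(4Dt) = (-8.482)²/(4 × 0.0386 × 634) = 0.7350; exp(−0.7350) = 0.4795.
C = 0.3412 × 0.4795 = 0.164 kg/m³.

0.164 kg/m³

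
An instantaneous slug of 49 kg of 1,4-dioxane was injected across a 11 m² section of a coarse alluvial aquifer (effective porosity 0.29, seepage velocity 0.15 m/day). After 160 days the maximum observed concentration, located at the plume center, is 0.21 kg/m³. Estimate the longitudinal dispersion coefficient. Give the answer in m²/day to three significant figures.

2.66 m²/day

At the plume center C_max = M/(n_e·A·√(4πDt)), so D = M²/(4πt·(n_e·A·C_max)²).
n_e·A·C_max = 0.29 × 11 × 0.21 = 0.6699 kg/m.
D = 49²/(4π × 160 × 0.6699²) = 2.66 m²/day.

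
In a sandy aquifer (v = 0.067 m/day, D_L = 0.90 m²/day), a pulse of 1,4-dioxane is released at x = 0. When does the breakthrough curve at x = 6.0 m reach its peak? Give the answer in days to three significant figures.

For the 1D instantaneous-source solution, setting ∂C/∂t = 0 at fixed x gives v²t² + 2Dt − x² = 0, so t = (√(D² + v²x²) − D)/v².
√(D² + v²x²) = √(0.90² + 0.067² × 6.0²) = 0.9857; v² = 0.004489.
t = (0.9857 − 0.90)/0.004489 = 19.1 days (vs. the pure-advection estimate x/v = 89.6 d).

19.1 days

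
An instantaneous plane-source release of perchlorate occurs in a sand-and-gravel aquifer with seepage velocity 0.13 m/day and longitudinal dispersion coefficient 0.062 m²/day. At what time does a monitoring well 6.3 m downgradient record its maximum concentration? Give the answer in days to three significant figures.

44.9 days

For the 1D instantaneous-source solution, setting ∂C/∂t = 0 at fixed x gives v²t² + 2Dt − x² = 0, so t = (√(D² + v²x²) − D)/v².
√(D² + v²x²) = √(0.062² + 0.13² × 6.3²) = 0.8213; v² = 0.0169.
t = (0.8213 − 0.062)/0.0169 = 44.9 days (vs. the pure-advection estimate x/v = 48.5 d).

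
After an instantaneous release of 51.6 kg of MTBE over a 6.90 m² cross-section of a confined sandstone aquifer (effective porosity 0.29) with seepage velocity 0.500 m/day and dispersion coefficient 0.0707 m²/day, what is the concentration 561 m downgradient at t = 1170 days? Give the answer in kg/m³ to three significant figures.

0.140 kg/m³

For an instantaneous plane source, C(x,t) = M/(n_e·A·√(4πDt)) · exp(−(x−vt)²/(4Dt)), with n_e·A the pore (flow) area.
Plume center vt = 0.500 × 1170 = 585 m, so the well at 561 m is 24 m upgradient of the peak.
√(4πDt) = 32.24 m, giving peak height M/(n_e·A·√(4πDt)) = 51.6/(0.29 × 6.90 × 32.24) = 0.7998 kg/m³.
(x−vt)²/(4Dt) = (-24)²/(4 × 0.0707 × 1170) = 1.741; exp(−1.741) = 0.1753.
C = 0.7998 × 0.1753 = 0.140 kg/m³.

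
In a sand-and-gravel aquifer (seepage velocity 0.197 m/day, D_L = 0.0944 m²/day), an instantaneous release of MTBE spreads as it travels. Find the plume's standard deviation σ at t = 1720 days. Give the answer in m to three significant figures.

Dispersive spreading gives a Gaussian with σ² = 2Dt; advection only shifts the center.
σ = √(2 × 0.0944 × 1720) = 18.0 m.

18.0 m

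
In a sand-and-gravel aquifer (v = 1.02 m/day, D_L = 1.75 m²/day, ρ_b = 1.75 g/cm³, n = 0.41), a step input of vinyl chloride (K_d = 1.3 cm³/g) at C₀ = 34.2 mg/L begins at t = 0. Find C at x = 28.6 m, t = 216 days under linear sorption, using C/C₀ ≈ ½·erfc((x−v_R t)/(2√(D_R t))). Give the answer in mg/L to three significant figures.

Retardation factor R = 1 + ρ_b·K_d/n = 1 + 1.75 × 1.3/0.41 = 6.549.
Sorption retards both mechanisms: v_R = v/R = 0.1557 m/day, D_R = D/R = 0.2672 m²/day.
v_R·t = 0.1557 × 216 = 33.6312 m; 2√(D_R t) = 15.19 m; argument = (28.6 − 33.6312)/15.19 = -0.3312.
C = C₀ × ½·erfc(-0.3312) = 34.2 × 0.6802 = 23.3 mg/L.

23.3 mg/L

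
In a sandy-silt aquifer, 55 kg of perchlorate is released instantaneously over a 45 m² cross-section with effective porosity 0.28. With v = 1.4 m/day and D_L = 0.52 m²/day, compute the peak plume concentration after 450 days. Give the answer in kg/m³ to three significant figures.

0.0805 kg/m³

The peak of an instantaneous 1D plume sits at x = vt; there the Gaussian factor is 1 and C_max = M/(n_e·A·√(4πDt)), where n_e·A is the pore area the mass is dissolved in.
√(4πDt) = √(4π × 0.52 × 450) = 54.23 m, so C_max = 55/(0.28 × 45 × 54.23) = 0.0805 kg/m³.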